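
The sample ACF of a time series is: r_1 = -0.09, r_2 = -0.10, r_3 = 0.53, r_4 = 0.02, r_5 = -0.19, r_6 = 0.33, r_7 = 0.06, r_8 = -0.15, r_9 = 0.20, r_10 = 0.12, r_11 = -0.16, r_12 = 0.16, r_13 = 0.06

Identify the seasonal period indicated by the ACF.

The largest autocorrelation is r_3 = 0.53, with weaker echoes at lags 6 (0.33), 9 (0.20) and 12 (0.16); the remaining lags stay at or below 0.12.
The dominant spike at lag 3 indicates a seasonal period of 3.

3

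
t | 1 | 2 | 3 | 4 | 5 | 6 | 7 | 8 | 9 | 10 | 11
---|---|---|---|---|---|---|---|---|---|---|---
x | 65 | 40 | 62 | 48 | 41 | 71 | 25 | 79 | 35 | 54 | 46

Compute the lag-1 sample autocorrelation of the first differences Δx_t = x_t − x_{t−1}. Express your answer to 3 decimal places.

First differences Δx: -25, 22, -14, -7, 30, -46, 54, -44, 19, -8
Mean of differences = -1.9000
Numerator Σ(Δx_t−Δx̄)(Δx_{t+1}−Δx̄) = -8175.0100
Denominator Σ(Δx_t−Δx̄)² = 9610.9000
r_1(Δx) = -8175.0100 / 9610.9000 = -0.851

-0.851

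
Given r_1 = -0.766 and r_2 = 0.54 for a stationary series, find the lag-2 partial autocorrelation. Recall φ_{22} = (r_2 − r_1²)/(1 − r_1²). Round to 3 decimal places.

-0.113

φ_{22} = (r_2 − r_1²) / (1 − r_1²)
r_1² = (-0.766)² = 0.586756
Numerator = 0.54 − 0.5868 = -0.0468; denominator = 1 − 0.5868 = 0.4132
φ_{22} = -0.0468 / 0.4132 = -0.113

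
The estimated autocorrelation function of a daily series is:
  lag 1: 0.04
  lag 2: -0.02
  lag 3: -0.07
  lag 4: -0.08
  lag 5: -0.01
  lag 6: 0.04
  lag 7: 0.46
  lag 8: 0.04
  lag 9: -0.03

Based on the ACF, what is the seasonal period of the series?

The largest autocorrelation is r_7 = 0.46; the remaining lags stay at or below 0.04.
The dominant spike at lag 7 indicates a seasonal period of 7.

7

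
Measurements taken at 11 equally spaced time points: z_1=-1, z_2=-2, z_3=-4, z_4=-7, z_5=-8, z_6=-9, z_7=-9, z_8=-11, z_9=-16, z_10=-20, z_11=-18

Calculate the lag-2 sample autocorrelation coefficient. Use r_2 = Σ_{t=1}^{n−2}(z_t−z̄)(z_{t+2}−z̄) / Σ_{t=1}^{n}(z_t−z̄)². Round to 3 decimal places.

0.362

Mean z̄ = (-1 − 2 − 4 − 7 − 8 − 9 − 9 − 11 − 16 − 20 − 18)/11 = -9.5455
Numerator Σ_{t=1}^{9}(z_t−z̄)(z_{t+2}−z̄) = 142.8595
Denominator Σ(z_t−z̄)² = 394.7273
r_2 = 142.8595 / 394.7273 = 0.362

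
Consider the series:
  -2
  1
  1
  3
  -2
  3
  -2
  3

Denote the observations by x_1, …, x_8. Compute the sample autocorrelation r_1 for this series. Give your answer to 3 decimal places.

-0.657

Mean x̄ = (-2 + 1 + 1 + 3 − 2 + 3 − 2 + 3)/8 = 0.6250
Deviations from mean: -2.6250, 0.3750, 0.3750, 2.3750, -2.6250, 2.3750, -2.6250, 2.3750
Numerator Σ_{t=1}^{7}(x_t−x̄)(x_{t+1}−x̄) = -24.8906
Denominator Σ(x_t−x̄)² = 37.8750
r_1 = -24.8906 / 37.8750 = -0.657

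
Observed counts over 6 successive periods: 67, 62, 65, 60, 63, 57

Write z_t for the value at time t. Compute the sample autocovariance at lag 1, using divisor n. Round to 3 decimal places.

Mean z̄ = (67 + 62 + 65 + 60 + 63 + 57)/6 = 62.3333
Σ_{t=1}^{5}(z_t−z̄)(z_{t+1}−z̄) = -13.7778
γ_1 = -13.7778 / 6 = -2.296

-2.296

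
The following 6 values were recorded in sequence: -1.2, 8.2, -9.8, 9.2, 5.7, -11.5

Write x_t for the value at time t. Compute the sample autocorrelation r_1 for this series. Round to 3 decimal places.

Mean x̄ = (-1.2 + 8.2 − 9.8 + 9.2 + 5.7 − 11.5)/6 = 0.1000
Deviations from mean: -1.3000, 8.1000, -9.9000, 9.1000, 5.6000, -11.6000
Σ(x_t−x̄)(x_{t+1}−x̄) = (-10.5300) + (-80.1900) + (-90.0900) + (50.9600) + (-64.9600) = -194.8100
Denominator Σ(x_t−x̄)² = 414.0400
r_1 = -194.8100 / 414.0400 = -0.471

-0.471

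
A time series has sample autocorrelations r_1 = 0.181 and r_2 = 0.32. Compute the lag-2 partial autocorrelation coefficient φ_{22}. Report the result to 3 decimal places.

0.297

φ_{22} = (r_2 − r_1²) / (1 − r_1²)
r_1² = (0.181)² = 0.032761
Numerator = 0.32 − 0.0328 = 0.2872; denominator = 1 − 0.0328 = 0.9672
φ_{22} = 0.2872 / 0.9672 = 0.297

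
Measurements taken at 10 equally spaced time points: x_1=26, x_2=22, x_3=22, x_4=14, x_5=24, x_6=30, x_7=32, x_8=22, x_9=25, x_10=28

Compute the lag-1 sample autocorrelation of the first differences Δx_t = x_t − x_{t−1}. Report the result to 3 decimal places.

-0.147

First differences Δx: -4, 0, -8, 10, 6, 2, -10, 3, 3
Mean of differences = 0.2222
Numerator Σ(Δx_t−Δx̄)(Δx_{t+1}−Δx̄) = -49.7160
Denominator Σ(Δx_t−Δx̄)² = 337.5556
r_1(Δx) = -49.7160 / 337.5556 = -0.147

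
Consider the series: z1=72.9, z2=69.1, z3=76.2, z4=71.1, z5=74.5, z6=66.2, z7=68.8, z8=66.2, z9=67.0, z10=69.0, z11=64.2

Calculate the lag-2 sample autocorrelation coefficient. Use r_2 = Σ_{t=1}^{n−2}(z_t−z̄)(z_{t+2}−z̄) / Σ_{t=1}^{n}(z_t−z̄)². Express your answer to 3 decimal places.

0.526

Mean z̄ = (72.9 + 69.1 + 76.2 + 71.1 + 74.5 + 66.2 + 68.8 + 66.2 + 67.0 + 69.0 + 64.2)/11 = 69.5636
Numerator Σ_{t=1}^{9}(z_t−z̄)(z_{t+2}−z̄) = 74.1692
Denominator Σ(z_t−z̄)² = 140.9855
r_2 = 74.1692 / 140.9855 = 0.526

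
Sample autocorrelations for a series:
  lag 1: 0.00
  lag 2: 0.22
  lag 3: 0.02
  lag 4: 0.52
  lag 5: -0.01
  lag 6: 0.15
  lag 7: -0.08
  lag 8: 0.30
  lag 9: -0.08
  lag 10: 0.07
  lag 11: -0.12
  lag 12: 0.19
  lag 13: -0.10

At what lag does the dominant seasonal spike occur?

4

The largest autocorrelation is r_4 = 0.52, with a weaker echo at lag 8 (0.30); the remaining lags stay at or below 0.22.
The dominant spike at lag 4 indicates a seasonal period of 4.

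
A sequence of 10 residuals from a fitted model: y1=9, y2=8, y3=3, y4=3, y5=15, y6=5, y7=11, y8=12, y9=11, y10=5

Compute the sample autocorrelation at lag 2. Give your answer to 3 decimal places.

-0.127

Mean ȳ = (9 + 8 + 3 + 3 + 15 + 5 + 11 + 12 + 11 + 5)/10 = 8.2000
Numerator Σ_{t=1}^{8}(y_t−ȳ)(y_{t+2}−ȳ) = -19.2800
Denominator Σ(y_t−ȳ)² = 151.6000
r_2 = -19.2800 / 151.6000 = -0.127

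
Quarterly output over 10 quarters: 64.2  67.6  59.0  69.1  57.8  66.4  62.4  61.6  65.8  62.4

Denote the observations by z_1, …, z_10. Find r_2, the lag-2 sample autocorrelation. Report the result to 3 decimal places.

Mean z̄ = (64.2 + 67.6 + 59.0 + 69.1 + 57.8 + 66.4 + 62.4 + 61.6 + 65.8 + 62.4)/10 = 63.6300
Numerator Σ_{t=1}^{8}(z_t−z̄)(z_{t+2}−z̄) = 62.5972
Denominator Σ(z_t−z̄)² = 120.9610
r_2 = 62.5972 / 120.9610 = 0.517

0.517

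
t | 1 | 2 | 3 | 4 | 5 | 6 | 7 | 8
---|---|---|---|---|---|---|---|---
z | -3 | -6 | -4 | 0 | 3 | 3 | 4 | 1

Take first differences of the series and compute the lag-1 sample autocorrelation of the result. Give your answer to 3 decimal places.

0.108

First differences Δz: -3, 2, 4, 3, 0, 1, -3
Mean of differences = 0.5714
Numerator Σ(Δz_t−Δz̄)(Δz_{t+1}−Δz̄) = 4.9592
Denominator Σ(Δz_t−Δz̄)² = 45.7143
r_1(Δz) = 4.9592 / 45.7143 = 0.108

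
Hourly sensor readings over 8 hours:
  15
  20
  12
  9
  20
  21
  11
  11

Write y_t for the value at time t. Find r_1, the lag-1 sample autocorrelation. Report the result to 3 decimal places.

-0.028

Mean ȳ = (15 + 20 + 12 + 9 + 20 + 21 + 11 + 11)/8 = 14.8750
Σ(y_t−ȳ)(y_{t+1}−ȳ) = (0.6406) + (-14.7344) + (16.8906) + (-30.1094) + (31.3906) + (-23.7344) + (15.0156) = -4.6406
Denominator Σ(y_t−ȳ)² = 162.8750
r_1 = -4.6406 / 162.8750 = -0.028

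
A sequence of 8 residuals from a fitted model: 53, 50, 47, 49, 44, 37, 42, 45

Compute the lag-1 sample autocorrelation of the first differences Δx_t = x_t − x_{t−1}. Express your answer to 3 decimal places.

-0.020

First differences Δx: -3, -3, 2, -5, -7, 5, 3
Mean of differences = -1.1429
Numerator Σ(Δx_t−Δx̄)(Δx_{t+1}−Δx̄) = -2.4490
Denominator Σ(Δx_t−Δx̄)² = 120.8571
r_1(Δx) = -2.4490 / 120.8571 = -0.020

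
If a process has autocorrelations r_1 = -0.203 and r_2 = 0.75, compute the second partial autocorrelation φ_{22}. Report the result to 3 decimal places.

φ_{22} = (r_2 − r_1²) / (1 − r_1²)
r_1² = (-0.203)² = 0.041209
Numerator = 0.75 − 0.0412 = 0.7088; denominator = 1 − 0.0412 = 0.9588
φ_{22} = 0.7088 / 0.9588 = 0.739

0.739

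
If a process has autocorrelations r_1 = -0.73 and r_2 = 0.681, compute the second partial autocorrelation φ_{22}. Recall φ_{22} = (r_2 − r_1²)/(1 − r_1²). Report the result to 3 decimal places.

φ_{22} = (r_2 − r_1²) / (1 − r_1²)
r_1² = (-0.73)² = 0.5329
Numerator = 0.681 − 0.5329 = 0.1481; denominator = 1 − 0.5329 = 0.4671
φ_{22} = 0.1481 / 0.4671 = 0.317

0.317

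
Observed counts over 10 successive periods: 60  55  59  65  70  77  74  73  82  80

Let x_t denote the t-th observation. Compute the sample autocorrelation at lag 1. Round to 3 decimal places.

0.716

Mean x̄ = (60 + 55 + 59 + 65 + 70 + 77 + 74 + 73 + 82 + 80)/10 = 69.5000
Numerator Σ_{t=1}^{9}(x_t−x̄)(x_{t+1}−x̄) = 563.2500
Denominator Σ(x_t−x̄)² = 786.5000
r_1 = 563.2500 / 786.5000 = 0.716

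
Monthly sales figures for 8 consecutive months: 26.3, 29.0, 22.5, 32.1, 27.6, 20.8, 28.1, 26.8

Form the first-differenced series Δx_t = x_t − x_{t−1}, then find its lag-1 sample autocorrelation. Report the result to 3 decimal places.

-0.576

First differences Δx: 2.7, -6.5, 9.6, -4.5, -6.8, 7.3, -1.3
Mean of differences = 0.0714
Numerator Σ(Δx_t−Δx̄)(Δx_{t+1}−Δx̄) = -151.6208
Denominator Σ(Δx_t−Δx̄)² = 263.1343
r_1(Δx) = -151.6208 / 263.1343 = -0.576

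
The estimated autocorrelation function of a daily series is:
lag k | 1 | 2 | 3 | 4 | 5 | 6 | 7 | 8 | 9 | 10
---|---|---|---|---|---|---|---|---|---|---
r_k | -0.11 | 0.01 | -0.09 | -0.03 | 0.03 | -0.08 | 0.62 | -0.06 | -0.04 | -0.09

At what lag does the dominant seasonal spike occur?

The largest autocorrelation is r_7 = 0.62; the remaining lags stay at or below 0.03.
The dominant spike at lag 7 indicates a seasonal period of 7.

7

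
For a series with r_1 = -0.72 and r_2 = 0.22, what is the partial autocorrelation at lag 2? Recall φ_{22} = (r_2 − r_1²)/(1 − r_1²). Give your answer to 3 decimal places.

-0.620

φ_{22} = (r_2 − r_1²) / (1 − r_1²)
r_1² = (-0.72)² = 0.5184
Numerator = 0.22 − 0.5184 = -0.2984; denominator = 1 − 0.5184 = 0.4816
φ_{22} = -0.2984 / 0.4816 = -0.620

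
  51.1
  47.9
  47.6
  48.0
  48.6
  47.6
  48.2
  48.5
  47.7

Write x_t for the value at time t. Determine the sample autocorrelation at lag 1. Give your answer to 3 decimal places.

Mean x̄ = (51.1 + 47.9 + 47.6 + 48.0 + 48.6 + 47.6 + 48.2 + 48.5 + 47.7)/9 = 48.3556
Numerator Σ_{t=1}^{8}(x_t−x̄)(x_{t+1}−x̄) = -0.9086
Denominator Σ(x_t−x̄)² = 9.5422
r_1 = -0.9086 / 9.5422 = -0.095

-0.095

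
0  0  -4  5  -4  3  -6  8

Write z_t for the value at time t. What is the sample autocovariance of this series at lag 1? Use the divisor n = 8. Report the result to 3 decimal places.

-14.570

Mean z̄ = (0 + 0 − 4 + 5 − 4 + 3 − 6 + 8)/8 = 0.2500
Deviations: -0.2500, -0.2500, -4.2500, 4.7500, -4.2500, 2.7500, -6.2500, 7.7500
Σ_{t=1}^{7}(z_t−z̄)(z_{t+1}−z̄) = -116.5625
γ_1 = -116.5625 / 8 = -14.570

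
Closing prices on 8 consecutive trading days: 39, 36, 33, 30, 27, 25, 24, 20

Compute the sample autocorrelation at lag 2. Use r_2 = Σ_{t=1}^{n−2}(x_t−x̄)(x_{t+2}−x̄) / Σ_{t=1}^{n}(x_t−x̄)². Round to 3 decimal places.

0.278

Mean x̄ = (39 + 36 + 33 + 30 + 27 + 25 + 24 + 20)/8 = 29.2500
Deviations from mean: 9.7500, 6.7500, 3.7500, 0.7500, -2.2500, -4.2500, -5.2500, -9.2500
Σ(x_t−x̄)(x_{t+2}−x̄) = (36.5625) + (5.0625) + (-8.4375) + (-3.1875) + (11.8125) + (39.3125) = 81.1250
Denominator Σ(x_t−x̄)² = 291.5000
r_2 = 81.1250 / 291.5000 = 0.278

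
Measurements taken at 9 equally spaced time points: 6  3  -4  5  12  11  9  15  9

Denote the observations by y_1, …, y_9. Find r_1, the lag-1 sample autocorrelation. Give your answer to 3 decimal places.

Mean ȳ = (6 + 3 − 4 + 5 + 12 + 11 + 9 + 15 + 9)/9 = 7.3333
Numerator Σ_{t=1}^{8}(y_t−ȳ)(y_{t+1}−ȳ) = 119.2222
Denominator Σ(y_t−ȳ)² = 254.0000
r_1 = 119.2222 / 254.0000 = 0.469

0.469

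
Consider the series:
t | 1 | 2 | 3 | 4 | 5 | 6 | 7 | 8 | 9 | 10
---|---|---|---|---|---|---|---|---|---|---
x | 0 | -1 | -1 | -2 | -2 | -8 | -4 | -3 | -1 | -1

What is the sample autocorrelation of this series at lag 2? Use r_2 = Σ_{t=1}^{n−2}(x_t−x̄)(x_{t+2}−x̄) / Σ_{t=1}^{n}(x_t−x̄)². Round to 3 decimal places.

0.050

Mean x̄ = (0 − 1 − 1 − 2 − 2 − 8 − 4 − 3 − 1 − 1)/10 = -2.3000
Numerator Σ_{t=1}^{8}(x_t−x̄)(x_{t+2}−x̄) = 2.4200
Denominator Σ(x_t−x̄)² = 48.1000
r_2 = 2.4200 / 48.1000 = 0.050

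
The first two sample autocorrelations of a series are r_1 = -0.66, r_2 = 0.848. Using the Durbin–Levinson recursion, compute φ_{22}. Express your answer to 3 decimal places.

φ_{22} = (r_2 − r_1²) / (1 − r_1²)
r_1² = (-0.66)² = 0.4356
Numerator = 0.848 − 0.4356 = 0.4124; denominator = 1 − 0.4356 = 0.5644
φ_{22} = 0.4124 / 0.5644 = 0.731

0.731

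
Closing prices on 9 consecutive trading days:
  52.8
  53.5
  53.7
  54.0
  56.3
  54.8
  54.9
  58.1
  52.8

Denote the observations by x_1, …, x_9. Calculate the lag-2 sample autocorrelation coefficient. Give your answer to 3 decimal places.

0.055

Mean x̄ = (52.8 + 53.5 + 53.7 + 54.0 + 56.3 + 54.8 + 54.9 + 58.1 + 52.8)/9 = 54.5444
Σ(x_t−x̄)(x_{t+2}−x̄) = (1.4731) + (0.5686) + (-1.4825) + (-0.1391) + (0.6242) + (0.9086) + (-0.6202) = 1.3327
Denominator Σ(x_t−x̄)² = 24.1022
r_2 = 1.3327 / 24.1022 = 0.055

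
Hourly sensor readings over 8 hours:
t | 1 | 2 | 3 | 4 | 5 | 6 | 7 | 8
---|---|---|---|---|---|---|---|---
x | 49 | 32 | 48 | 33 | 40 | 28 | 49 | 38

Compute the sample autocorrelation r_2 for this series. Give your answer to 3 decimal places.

0.477

Mean x̄ = (49 + 32 + 48 + 33 + 40 + 28 + 49 + 38)/8 = 39.6250
Deviations from mean: 9.3750, -7.6250, 8.3750, -6.6250, 0.3750, -11.6250, 9.3750, -1.6250
Numerator Σ_{t=1}^{6}(x_t−x̄)(x_{t+2}−x̄) = 231.5938
Denominator Σ(x_t−x̄)² = 485.8750
r_2 = 231.5938 / 485.8750 = 0.477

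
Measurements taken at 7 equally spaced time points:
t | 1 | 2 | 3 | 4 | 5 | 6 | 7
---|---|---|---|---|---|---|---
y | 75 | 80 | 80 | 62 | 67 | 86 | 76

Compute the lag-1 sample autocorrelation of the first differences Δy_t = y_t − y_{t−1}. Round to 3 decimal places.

-0.223

First differences Δy: 5, 0, -18, 5, 19, -10
Mean of differences = 0.1667
Numerator Σ(Δy_t−Δȳ)(Δy_{t+1}−Δȳ) = -186.0278
Denominator Σ(Δy_t−Δȳ)² = 834.8333
r_1(Δy) = -186.0278 / 834.8333 = -0.223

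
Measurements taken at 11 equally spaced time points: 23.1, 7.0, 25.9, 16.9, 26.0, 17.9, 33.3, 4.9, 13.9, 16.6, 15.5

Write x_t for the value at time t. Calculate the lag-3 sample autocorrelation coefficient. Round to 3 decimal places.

Mean x̄ = (23.1 + 7.0 + 25.9 + 16.9 + 26.0 + 17.9 + 33.3 + 4.9 + 13.9 + 16.6 + 15.5)/11 = 18.2727
Numerator Σ_{t=1}^{8}(x_t−x̄)(x_{t+3}−x̄) = -206.9677
Denominator Σ(x_t−x̄)² = 704.5418
r_3 = -206.9677 / 704.5418 = -0.294

-0.294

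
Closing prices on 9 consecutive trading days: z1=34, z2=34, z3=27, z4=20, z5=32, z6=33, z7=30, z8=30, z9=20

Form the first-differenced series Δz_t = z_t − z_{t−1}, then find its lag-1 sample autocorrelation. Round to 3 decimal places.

-0.110

First differences Δz: 0, -7, -7, 12, 1, -3, 0, -10
Mean of differences = -1.7500
Numerator Σ(Δz_t−Δz̄)(Δz_{t+1}−Δz̄) = -36.0625
Denominator Σ(Δz_t−Δz̄)² = 327.5000
r_1(Δz) = -36.0625 / 327.5000 = -0.110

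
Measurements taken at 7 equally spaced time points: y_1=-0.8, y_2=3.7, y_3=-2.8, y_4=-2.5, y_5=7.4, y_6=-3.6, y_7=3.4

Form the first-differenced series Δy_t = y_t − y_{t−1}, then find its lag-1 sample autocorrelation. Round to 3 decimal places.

First differences Δy: 4.5, -6.5, 0.3, 9.9, -11.0, 7.0
Mean of differences = 0.7000
Numerator Σ(Δy_t−Δȳ)(Δy_{t+1}−Δȳ) = -209.5100
Denominator Σ(Δy_t−Δȳ)² = 327.6600
r_1(Δy) = -209.5100 / 327.6600 = -0.639

-0.639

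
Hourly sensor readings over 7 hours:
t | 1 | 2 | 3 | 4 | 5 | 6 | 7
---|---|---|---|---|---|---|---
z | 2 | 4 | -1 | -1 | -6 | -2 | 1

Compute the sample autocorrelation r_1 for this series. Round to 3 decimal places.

Mean z̄ = (2 + 4 − 1 − 1 − 6 − 2 + 1)/7 = -0.4286
Numerator Σ_{t=1}^{6}(z_t−z̄)(z_{t+1}−z̄) = 18.2449
Denominator Σ(z_t−z̄)² = 61.7143
r_1 = 18.2449 / 61.7143 = 0.296

0.296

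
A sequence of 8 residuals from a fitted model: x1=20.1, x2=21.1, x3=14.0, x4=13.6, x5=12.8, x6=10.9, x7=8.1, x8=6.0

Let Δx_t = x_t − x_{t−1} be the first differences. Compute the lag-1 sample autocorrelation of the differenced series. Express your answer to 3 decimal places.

-0.541

First differences Δx: 1.0, -7.1, -0.4, -0.8, -1.9, -2.8, -2.1
Mean of differences = -2.0143
Numerator Σ(Δx_t−Δx̄)(Δx_{t+1}−Δx̄) = -21.4631
Denominator Σ(Δx_t−Δx̄)² = 39.6686
r_1(Δx) = -21.4631 / 39.6686 = -0.541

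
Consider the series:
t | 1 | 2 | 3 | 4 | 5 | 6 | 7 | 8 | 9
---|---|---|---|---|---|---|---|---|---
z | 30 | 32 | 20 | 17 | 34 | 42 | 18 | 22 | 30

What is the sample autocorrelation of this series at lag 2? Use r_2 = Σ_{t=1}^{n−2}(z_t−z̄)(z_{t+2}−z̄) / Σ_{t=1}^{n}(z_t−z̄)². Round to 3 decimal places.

Mean z̄ = (30 + 32 + 20 + 17 + 34 + 42 + 18 + 22 + 30)/9 = 27.2222
Numerator Σ_{t=1}^{7}(z_t−z̄)(z_{t+2}−z̄) = -434.2099
Denominator Σ(z_t−z̄)² = 571.5556
r_2 = -434.2099 / 571.5556 = -0.760

-0.760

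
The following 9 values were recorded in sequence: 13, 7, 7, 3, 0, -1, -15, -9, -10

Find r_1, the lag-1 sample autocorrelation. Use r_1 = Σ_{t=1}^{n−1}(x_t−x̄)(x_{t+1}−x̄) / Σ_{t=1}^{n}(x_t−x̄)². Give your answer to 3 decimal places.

0.583

Mean x̄ = (13 + 7 + 7 + 3 + 0 − 1 − 15 − 9 − 10)/9 = -0.5556
Numerator Σ_{t=1}^{8}(x_t−x̄)(x_{t+1}−x̄) = 396.2469
Denominator Σ(x_t−x̄)² = 680.2222
r_1 = 396.2469 / 680.2222 = 0.583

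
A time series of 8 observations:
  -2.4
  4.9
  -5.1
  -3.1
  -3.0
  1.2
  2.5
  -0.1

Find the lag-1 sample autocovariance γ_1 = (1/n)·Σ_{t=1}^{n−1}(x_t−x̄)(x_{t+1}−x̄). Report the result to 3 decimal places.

-1.819

Mean x̄ = (-2.4 + 4.9 − 5.1 − 3.1 − 3.0 + 1.2 + 2.5 − 0.1)/8 = -0.6375
Deviations: -1.7625, 5.5375, -4.4625, -2.4625, -2.3625, 1.8375, 3.1375, 0.5375
Σ_{t=1}^{7}(x_t−x̄)(x_{t+1}−x̄) = -14.5539
γ_1 = -14.5539 / 8 = -1.819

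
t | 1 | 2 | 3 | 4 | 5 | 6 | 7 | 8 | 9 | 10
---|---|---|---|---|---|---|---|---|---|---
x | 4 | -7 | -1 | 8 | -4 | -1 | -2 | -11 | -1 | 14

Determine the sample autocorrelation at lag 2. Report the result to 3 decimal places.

Mean x̄ = (4 − 7 − 1 + 8 − 4 − 1 − 2 − 11 − 1 + 14)/10 = -0.1000
Numerator Σ_{t=1}^{8}(x_t−x̄)(x_{t+2}−x̄) = -198.1200
Denominator Σ(x_t−x̄)² = 468.9000
r_2 = -198.1200 / 468.9000 = -0.423

-0.423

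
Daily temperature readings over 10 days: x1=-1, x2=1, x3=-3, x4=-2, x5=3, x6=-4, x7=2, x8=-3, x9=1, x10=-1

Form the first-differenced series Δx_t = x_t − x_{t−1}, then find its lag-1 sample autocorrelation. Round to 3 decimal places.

-0.807

First differences Δx: 2, -4, 1, 5, -7, 6, -5, 4, -2
Mean of differences = 0.0000
Numerator Σ(Δx_t−Δx̄)(Δx_{t+1}−Δx̄) = -142.0000
Denominator Σ(Δx_t−Δx̄)² = 176.0000
r_1(Δx) = -142.0000 / 176.0000 = -0.807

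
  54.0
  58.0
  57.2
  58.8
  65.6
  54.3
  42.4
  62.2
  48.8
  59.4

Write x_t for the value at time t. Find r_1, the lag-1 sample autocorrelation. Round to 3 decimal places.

Mean x̄ = (54.0 + 58.0 + 57.2 + 58.8 + 65.6 + 54.3 + 42.4 + 62.2 + 48.8 + 59.4)/10 = 56.0700
Numerator Σ_{t=1}^{9}(x_t−x̄)(x_{t+1}−x̄) = -117.9559
Denominator Σ(x_t−x̄)² = 399.0810
r_1 = -117.9559 / 399.0810 = -0.296

-0.296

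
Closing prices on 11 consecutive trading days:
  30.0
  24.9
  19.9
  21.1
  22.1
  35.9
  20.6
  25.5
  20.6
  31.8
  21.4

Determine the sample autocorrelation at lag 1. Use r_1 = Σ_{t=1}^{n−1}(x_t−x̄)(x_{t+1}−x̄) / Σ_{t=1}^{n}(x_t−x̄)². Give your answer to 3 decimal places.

Mean x̄ = (30.0 + 24.9 + 19.9 + 21.1 + 22.1 + 35.9 + 20.6 + 25.5 + 20.6 + 31.8 + 21.4)/11 = 24.8909
Numerator Σ_{t=1}^{10}(x_t−x̄)(x_{t+1}−x̄) = -107.4555
Denominator Σ(x_t−x̄)² = 291.4891
r_1 = -107.4555 / 291.4891 = -0.369

-0.369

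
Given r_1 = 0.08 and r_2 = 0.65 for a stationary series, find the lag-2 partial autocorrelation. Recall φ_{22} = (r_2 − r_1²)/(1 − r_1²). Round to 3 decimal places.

φ_{22} = (r_2 − r_1²) / (1 − r_1²)
r_1² = (0.08)² = 0.0064
Numerator = 0.65 − 0.0064 = 0.6436; denominator = 1 − 0.0064 = 0.9936
φ_{22} = 0.6436 / 0.9936 = 0.648

0.648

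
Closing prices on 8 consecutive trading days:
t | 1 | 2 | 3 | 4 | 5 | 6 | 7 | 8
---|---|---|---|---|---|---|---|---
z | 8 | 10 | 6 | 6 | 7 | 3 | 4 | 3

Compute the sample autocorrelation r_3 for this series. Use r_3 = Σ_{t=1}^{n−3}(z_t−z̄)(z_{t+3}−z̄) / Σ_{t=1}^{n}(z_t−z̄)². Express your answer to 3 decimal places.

Mean z̄ = (8 + 10 + 6 + 6 + 7 + 3 + 4 + 3)/8 = 5.8750
Deviations from mean: 2.1250, 4.1250, 0.1250, 0.1250, 1.1250, -2.8750, -1.8750, -2.8750
Σ(z_t−z̄)(z_{t+3}−z̄) = (0.2656) + (4.6406) + (-0.3594) + (-0.2344) + (-3.2344) = 1.0781
Denominator Σ(z_t−z̄)² = 42.8750
r_3 = 1.0781 / 42.8750 = 0.025

0.025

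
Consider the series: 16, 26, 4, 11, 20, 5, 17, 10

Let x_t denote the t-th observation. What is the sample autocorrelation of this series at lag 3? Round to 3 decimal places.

Mean x̄ = (16 + 26 + 4 + 11 + 20 + 5 + 17 + 10)/8 = 13.6250
Deviations from mean: 2.3750, 12.3750, -9.6250, -2.6250, 6.3750, -8.6250, 3.3750, -3.6250
Σ(x_t−x̄)(x_{t+3}−x̄) = (-6.2344) + (78.8906) + (83.0156) + (-8.8594) + (-23.1094) = 123.7031
Denominator Σ(x_t−x̄)² = 397.8750
r_3 = 123.7031 / 397.8750 = 0.311

0.311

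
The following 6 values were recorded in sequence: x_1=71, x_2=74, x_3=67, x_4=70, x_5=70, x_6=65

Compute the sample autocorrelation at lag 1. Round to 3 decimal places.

-0.157

Mean x̄ = (71 + 74 + 67 + 70 + 70 + 65)/6 = 69.5000
Σ(x_t−x̄)(x_{t+1}−x̄) = (6.7500) + (-11.2500) + (-1.2500) + (0.2500) + (-2.2500) = -7.7500
Denominator Σ(x_t−x̄)² = 49.5000
r_1 = -7.7500 / 49.5000 = -0.157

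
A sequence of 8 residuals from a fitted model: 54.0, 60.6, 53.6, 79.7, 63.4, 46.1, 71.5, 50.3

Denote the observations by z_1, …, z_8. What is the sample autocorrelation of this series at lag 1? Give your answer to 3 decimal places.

Mean z̄ = (54.0 + 60.6 + 53.6 + 79.7 + 63.4 + 46.1 + 71.5 + 50.3)/8 = 59.9000
Σ(z_t−z̄)(z_{t+1}−z̄) = (-4.1300) + (-4.4100) + (-124.7400) + (69.3000) + (-48.3000) + (-160.0800) + (-111.3600) = -383.7200
Denominator Σ(z_t−z̄)² = 896.4400
r_1 = -383.7200 / 896.4400 = -0.428

-0.428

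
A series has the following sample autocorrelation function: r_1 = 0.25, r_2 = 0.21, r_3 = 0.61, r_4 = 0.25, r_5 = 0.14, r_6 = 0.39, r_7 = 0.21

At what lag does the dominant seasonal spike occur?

The largest autocorrelation is r_3 = 0.61, with a weaker echo at lag 6 (0.39); the remaining lags stay at or below 0.25.
The dominant spike at lag 3 indicates a seasonal period of 3.

3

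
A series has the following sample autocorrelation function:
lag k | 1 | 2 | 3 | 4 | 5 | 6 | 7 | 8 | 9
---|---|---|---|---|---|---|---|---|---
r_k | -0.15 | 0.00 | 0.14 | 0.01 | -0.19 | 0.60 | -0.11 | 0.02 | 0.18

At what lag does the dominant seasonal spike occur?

6

The largest autocorrelation is r_6 = 0.60; the remaining lags stay at or below 0.18.
The dominant spike at lag 6 indicates a seasonal period of 6.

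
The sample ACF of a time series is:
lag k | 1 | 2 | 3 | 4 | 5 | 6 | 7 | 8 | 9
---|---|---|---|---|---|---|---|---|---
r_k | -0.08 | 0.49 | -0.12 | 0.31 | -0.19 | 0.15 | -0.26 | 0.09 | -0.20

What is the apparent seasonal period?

2

The largest autocorrelation is r_2 = 0.49, with weaker echoes at lags 4 (0.31) and 6 (0.15); the remaining lags stay at or below 0.09.
The dominant spike at lag 2 indicates a seasonal period of 2.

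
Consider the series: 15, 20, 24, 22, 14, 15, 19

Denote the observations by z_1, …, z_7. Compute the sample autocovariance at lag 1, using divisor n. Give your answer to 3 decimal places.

Mean z̄ = (15 + 20 + 24 + 22 + 14 + 15 + 19)/7 = 18.4286
Deviations: -3.4286, 1.5714, 5.5714, 3.5714, -4.4286, -3.4286, 0.5714
Σ_{t=1}^{6}(z_t−z̄)(z_{t+1}−z̄) = 20.6735
γ_1 = 20.6735 / 7 = 2.953

2.953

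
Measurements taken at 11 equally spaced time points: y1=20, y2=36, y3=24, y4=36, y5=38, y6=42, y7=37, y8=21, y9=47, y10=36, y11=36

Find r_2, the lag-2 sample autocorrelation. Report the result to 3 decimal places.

0.092

Mean ȳ = (20 + 36 + 24 + 36 + 38 + 42 + 37 + 21 + 47 + 36 + 36)/11 = 33.9091
Numerator Σ_{t=1}^{9}(y_t−ȳ)(y_{t+2}−ȳ) = 67.6198
Denominator Σ(y_t−ȳ)² = 738.9091
r_2 = 67.6198 / 738.9091 = 0.092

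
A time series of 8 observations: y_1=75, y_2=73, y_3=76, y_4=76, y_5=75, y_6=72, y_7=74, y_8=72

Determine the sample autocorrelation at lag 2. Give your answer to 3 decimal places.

0.084

Mean ȳ = (75 + 73 + 76 + 76 + 75 + 72 + 74 + 72)/8 = 74.1250
Numerator Σ_{t=1}^{6}(y_t−ȳ)(y_{t+2}−ȳ) = 1.5938
Denominator Σ(y_t−ȳ)² = 18.8750
r_2 = 1.5938 / 18.8750 = 0.084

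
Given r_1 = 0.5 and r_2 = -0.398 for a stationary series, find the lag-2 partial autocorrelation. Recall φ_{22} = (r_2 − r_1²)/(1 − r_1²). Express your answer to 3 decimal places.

φ_{22} = (r_2 − r_1²) / (1 − r_1²)
r_1² = (0.5)² = 0.25
Numerator = -0.398 − 0.2500 = -0.6480; denominator = 1 − 0.2500 = 0.7500
φ_{22} = -0.6480 / 0.7500 = -0.864

-0.864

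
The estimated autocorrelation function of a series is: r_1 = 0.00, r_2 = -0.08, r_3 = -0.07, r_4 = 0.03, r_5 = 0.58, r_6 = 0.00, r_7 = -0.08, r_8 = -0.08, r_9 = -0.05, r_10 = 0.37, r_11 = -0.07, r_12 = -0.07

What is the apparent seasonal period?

The largest autocorrelation is r_5 = 0.58, with a weaker echo at lag 10 (0.37); the remaining lags stay at or below 0.03.
The dominant spike at lag 5 indicates a seasonal period of 5.

5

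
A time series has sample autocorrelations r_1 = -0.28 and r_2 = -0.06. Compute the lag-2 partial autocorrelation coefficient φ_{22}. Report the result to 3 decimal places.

φ_{22} = (r_2 − r_1²) / (1 − r_1²)
r_1² = (-0.28)² = 0.0784
Numerator = -0.06 − 0.0784 = -0.1384; denominator = 1 − 0.0784 = 0.9216
φ_{22} = -0.1384 / 0.9216 = -0.150

-0.150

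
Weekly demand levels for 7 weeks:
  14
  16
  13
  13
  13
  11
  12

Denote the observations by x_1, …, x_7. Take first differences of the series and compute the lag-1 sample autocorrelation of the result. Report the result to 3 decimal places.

-0.564

First differences Δx: 2, -3, 0, 0, -2, 1
Mean of differences = -0.3333
Numerator Σ(Δx_t−Δx̄)(Δx_{t+1}−Δx̄) = -9.7778
Denominator Σ(Δx_t−Δx̄)² = 17.3333
r_1(Δx) = -9.7778 / 17.3333 = -0.564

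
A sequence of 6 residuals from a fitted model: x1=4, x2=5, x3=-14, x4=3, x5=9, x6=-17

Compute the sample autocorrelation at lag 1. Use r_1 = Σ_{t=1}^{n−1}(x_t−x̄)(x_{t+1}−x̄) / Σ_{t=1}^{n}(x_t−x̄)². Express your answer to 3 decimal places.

Mean x̄ = (4 + 5 − 14 + 3 + 9 − 17)/6 = -1.6667
Deviations from mean: 5.6667, 6.6667, -12.3333, 4.6667, 10.6667, -15.3333
Numerator Σ_{t=1}^{5}(x_t−x̄)(x_{t+1}−x̄) = -215.7778
Denominator Σ(x_t−x̄)² = 599.3333
r_1 = -215.7778 / 599.3333 = -0.360

-0.360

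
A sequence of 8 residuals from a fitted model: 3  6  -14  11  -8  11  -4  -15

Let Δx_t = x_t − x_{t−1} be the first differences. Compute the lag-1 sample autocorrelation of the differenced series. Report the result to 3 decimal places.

-0.753

First differences Δx: 3, -20, 25, -19, 19, -15, -11
Mean of differences = -2.5714
Numerator Σ(Δx_t−Δx̄)(Δx_{t+1}−Δx̄) = -1548.3265
Denominator Σ(Δx_t−Δx̄)² = 2055.7143
r_1(Δx) = -1548.3265 / 2055.7143 = -0.753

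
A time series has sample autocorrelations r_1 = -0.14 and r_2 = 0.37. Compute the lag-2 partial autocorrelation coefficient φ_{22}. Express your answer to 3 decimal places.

φ_{22} = (r_2 − r_1²) / (1 − r_1²)
r_1² = (-0.14)² = 0.0196
Numerator = 0.37 − 0.0196 = 0.3504; denominator = 1 − 0.0196 = 0.9804
φ_{22} = 0.3504 / 0.9804 = 0.357

0.357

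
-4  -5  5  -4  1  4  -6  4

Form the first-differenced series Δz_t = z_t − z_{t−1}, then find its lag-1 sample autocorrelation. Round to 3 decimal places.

-0.639

First differences Δz: -1, 10, -9, 5, 3, -10, 10
Mean of differences = 1.1429
Numerator Σ(Δz_t−Δz̄)(Δz_{t+1}−Δz̄) = -260.1633
Denominator Σ(Δz_t−Δz̄)² = 406.8571
r_1(Δz) = -260.1633 / 406.8571 = -0.639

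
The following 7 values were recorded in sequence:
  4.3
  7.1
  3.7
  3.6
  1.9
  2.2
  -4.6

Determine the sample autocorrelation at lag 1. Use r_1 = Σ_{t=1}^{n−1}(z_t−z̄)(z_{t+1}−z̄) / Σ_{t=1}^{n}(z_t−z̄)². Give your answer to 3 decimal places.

0.208

Mean z̄ = (4.3 + 7.1 + 3.7 + 3.6 + 1.9 + 2.2 − 4.6)/7 = 2.6000
Σ(z_t−z̄)(z_{t+1}−z̄) = (7.6500) + (4.9500) + (1.1000) + (-0.7000) + (0.2800) + (2.8800) = 16.1600
Denominator Σ(z_t−z̄)² = 77.8400
r_1 = 16.1600 / 77.8400 = 0.208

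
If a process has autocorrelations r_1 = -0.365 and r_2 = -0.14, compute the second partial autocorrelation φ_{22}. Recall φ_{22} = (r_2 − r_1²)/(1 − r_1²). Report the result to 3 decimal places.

-0.315

φ_{22} = (r_2 − r_1²) / (1 − r_1²)
r_1² = (-0.365)² = 0.133225
Numerator = -0.14 − 0.1332 = -0.2732; denominator = 1 − 0.1332 = 0.8668
φ_{22} = -0.2732 / 0.8668 = -0.315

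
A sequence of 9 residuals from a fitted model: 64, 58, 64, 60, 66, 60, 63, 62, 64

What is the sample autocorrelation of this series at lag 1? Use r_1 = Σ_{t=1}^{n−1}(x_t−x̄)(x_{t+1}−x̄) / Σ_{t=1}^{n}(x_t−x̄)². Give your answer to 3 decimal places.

Mean x̄ = (64 + 58 + 64 + 60 + 66 + 60 + 63 + 62 + 64)/9 = 62.3333
Numerator Σ_{t=1}^{8}(x_t−x̄)(x_{t+1}−x̄) = -37.7778
Denominator Σ(x_t−x̄)² = 52.0000
r_1 = -37.7778 / 52.0000 = -0.726

-0.726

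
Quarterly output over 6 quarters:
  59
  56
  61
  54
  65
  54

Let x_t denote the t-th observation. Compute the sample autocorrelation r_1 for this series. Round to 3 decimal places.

Mean x̄ = (59 + 56 + 61 + 54 + 65 + 54)/6 = 58.1667
Σ(x_t−x̄)(x_{t+1}−x̄) = (-1.8056) + (-6.1389) + (-11.8056) + (-28.4722) + (-28.4722) = -76.6944
Denominator Σ(x_t−x̄)² = 94.8333
r_1 = -76.6944 / 94.8333 = -0.809

-0.809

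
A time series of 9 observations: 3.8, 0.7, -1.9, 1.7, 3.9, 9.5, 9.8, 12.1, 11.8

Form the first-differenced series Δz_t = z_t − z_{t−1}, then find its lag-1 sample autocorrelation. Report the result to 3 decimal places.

First differences Δz: -3.1, -2.6, 3.6, 2.2, 5.6, 0.3, 2.3, -0.3
Mean of differences = 1.0000
Numerator Σ(Δz_t−Δz̄)(Δz_{t+1}−Δz̄) = 8.2200
Denominator Σ(Δz_t−Δz̄)² = 63.0000
r_1(Δz) = 8.2200 / 63.0000 = 0.130

0.130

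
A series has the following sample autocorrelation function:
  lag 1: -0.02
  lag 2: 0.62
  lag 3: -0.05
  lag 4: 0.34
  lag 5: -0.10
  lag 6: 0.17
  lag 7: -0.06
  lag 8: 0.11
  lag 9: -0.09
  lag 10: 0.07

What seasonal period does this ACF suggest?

2

The largest autocorrelation is r_2 = 0.62, with weaker echoes at lags 4 (0.34) and 6 (0.17); the remaining lags stay at or below 0.11.
The dominant spike at lag 2 indicates a seasonal period of 2.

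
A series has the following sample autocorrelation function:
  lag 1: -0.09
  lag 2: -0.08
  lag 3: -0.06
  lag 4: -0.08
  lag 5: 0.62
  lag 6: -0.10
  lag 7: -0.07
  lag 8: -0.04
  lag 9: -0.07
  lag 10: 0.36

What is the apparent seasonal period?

The largest autocorrelation is r_5 = 0.62, with a weaker echo at lag 10 (0.36); the remaining lags stay at or below -0.04.
The dominant spike at lag 5 indicates a seasonal period of 5.

5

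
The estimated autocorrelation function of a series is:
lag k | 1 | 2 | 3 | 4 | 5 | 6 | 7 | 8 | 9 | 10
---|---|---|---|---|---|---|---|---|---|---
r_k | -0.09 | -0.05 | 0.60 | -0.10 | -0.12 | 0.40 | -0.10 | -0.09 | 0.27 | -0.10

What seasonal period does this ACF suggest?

The largest autocorrelation is r_3 = 0.60, with weaker echoes at lags 6 (0.40) and 9 (0.27); the remaining lags stay at or below -0.05.
The dominant spike at lag 3 indicates a seasonal period of 3.

3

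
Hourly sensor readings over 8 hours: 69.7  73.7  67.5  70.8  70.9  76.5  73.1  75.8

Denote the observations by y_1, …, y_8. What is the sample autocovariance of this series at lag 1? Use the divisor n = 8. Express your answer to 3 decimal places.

Mean ȳ = (69.7 + 73.7 + 67.5 + 70.8 + 70.9 + 76.5 + 73.1 + 75.8)/8 = 72.2500
Deviations: -2.5500, 1.4500, -4.7500, -1.4500, -1.3500, 4.2500, 0.8500, 3.5500
Σ_{t=1}^{7}(y_t−ȳ)(y_{t+1}−ȳ) = -0.8475
γ_1 = -0.8475 / 8 = -0.106

-0.106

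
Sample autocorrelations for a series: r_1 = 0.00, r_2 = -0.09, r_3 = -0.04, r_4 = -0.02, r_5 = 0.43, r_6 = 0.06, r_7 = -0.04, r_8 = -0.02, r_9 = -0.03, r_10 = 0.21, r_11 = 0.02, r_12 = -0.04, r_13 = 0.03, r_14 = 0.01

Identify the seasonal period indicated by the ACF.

The largest autocorrelation is r_5 = 0.43, with a weaker echo at lag 10 (0.21); the remaining lags stay at or below 0.06.
The dominant spike at lag 5 indicates a seasonal period of 5.

5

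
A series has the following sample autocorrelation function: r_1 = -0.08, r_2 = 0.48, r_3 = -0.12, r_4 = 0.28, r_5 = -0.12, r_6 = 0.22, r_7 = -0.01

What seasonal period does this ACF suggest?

The largest autocorrelation is r_2 = 0.48, with weaker echoes at lags 4 (0.28) and 6 (0.22); the remaining lags stay at or below -0.01.
The dominant spike at lag 2 indicates a seasonal period of 2.

2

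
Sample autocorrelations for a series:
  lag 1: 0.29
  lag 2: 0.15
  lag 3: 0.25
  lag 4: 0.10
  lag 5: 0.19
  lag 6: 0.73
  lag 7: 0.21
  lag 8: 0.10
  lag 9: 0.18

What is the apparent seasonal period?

The largest autocorrelation is r_6 = 0.73; the remaining lags stay at or below 0.29. The elevated value at lag 1 (0.29), dropping to 0.15 at lag 2, reflects decaying short-term dependence rather than seasonality.
The dominant spike at lag 6 indicates a seasonal period of 6.

6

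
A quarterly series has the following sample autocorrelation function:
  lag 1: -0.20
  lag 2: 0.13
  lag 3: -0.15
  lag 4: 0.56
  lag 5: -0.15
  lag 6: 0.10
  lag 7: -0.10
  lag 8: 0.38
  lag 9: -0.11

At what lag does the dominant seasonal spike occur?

The largest autocorrelation is r_4 = 0.56, with a weaker echo at lag 8 (0.38); the remaining lags stay at or below 0.13.
The dominant spike at lag 4 indicates a seasonal period of 4.

4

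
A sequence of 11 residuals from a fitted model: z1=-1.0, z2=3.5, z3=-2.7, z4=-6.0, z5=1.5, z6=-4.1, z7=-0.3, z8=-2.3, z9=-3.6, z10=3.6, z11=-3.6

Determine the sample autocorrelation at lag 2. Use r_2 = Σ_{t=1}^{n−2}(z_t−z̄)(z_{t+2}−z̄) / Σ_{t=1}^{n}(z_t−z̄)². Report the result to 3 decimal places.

-0.107

Mean z̄ = (-1.0 + 3.5 − 2.7 − 6.0 + 1.5 − 4.1 − 0.3 − 2.3 − 3.6 + 3.6 − 3.6)/11 = -1.3636
Numerator Σ_{t=1}^{9}(z_t−z̄)(z_{t+2}−z̄) = -10.5926
Denominator Σ(z_t−z̄)² = 99.4055
r_2 = -10.5926 / 99.4055 = -0.107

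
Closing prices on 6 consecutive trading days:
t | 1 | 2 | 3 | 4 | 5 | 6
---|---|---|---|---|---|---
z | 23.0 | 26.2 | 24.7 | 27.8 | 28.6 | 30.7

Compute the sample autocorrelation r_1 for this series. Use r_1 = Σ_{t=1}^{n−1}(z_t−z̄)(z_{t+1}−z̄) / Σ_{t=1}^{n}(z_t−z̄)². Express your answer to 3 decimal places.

0.265

Mean z̄ = (23.0 + 26.2 + 24.7 + 27.8 + 28.6 + 30.7)/6 = 26.8333
Deviations from mean: -3.8333, -0.6333, -2.1333, 0.9667, 1.7667, 3.8667
Σ(z_t−z̄)(z_{t+1}−z̄) = (2.4278) + (1.3511) + (-2.0622) + (1.7078) + (6.8311) = 10.2556
Denominator Σ(z_t−z̄)² = 38.6533
r_1 = 10.2556 / 38.6533 = 0.265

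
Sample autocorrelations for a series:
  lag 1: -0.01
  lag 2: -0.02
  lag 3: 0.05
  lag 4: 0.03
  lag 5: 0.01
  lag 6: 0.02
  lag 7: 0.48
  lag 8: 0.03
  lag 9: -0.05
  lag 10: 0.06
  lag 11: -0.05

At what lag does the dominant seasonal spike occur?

7

The largest autocorrelation is r_7 = 0.48; the remaining lags stay at or below 0.06.
The dominant spike at lag 7 indicates a seasonal period of 7.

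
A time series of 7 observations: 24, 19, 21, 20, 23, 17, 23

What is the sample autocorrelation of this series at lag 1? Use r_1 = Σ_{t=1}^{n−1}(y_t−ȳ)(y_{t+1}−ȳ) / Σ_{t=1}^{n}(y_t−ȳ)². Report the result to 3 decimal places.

Mean ȳ = (24 + 19 + 21 + 20 + 23 + 17 + 23)/7 = 21.0000
Numerator Σ_{t=1}^{6}(y_t−ȳ)(y_{t+1}−ȳ) = -24.0000
Denominator Σ(y_t−ȳ)² = 38.0000
r_1 = -24.0000 / 38.0000 = -0.632

-0.632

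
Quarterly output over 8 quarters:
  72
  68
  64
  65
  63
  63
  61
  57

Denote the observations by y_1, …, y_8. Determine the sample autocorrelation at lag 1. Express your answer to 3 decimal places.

Mean ȳ = (72 + 68 + 64 + 65 + 63 + 63 + 61 + 57)/8 = 64.1250
Σ(y_t−ȳ)(y_{t+1}−ȳ) = (30.5156) + (-0.4844) + (-0.1094) + (-0.9844) + (1.2656) + (3.5156) + (22.2656) = 55.9844
Denominator Σ(y_t−ȳ)² = 140.8750
r_1 = 55.9844 / 140.8750 = 0.397

0.397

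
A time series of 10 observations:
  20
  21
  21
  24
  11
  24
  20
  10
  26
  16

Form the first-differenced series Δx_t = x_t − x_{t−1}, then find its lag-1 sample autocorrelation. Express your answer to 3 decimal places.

-0.657

First differences Δx: 1, 0, 3, -13, 13, -4, -10, 16, -10
Mean of differences = -0.4444
Numerator Σ(Δx_t−Δx̄)(Δx_{t+1}−Δx̄) = -537.9753
Denominator Σ(Δx_t−Δx̄)² = 818.2222
r_1(Δx) = -537.9753 / 818.2222 = -0.657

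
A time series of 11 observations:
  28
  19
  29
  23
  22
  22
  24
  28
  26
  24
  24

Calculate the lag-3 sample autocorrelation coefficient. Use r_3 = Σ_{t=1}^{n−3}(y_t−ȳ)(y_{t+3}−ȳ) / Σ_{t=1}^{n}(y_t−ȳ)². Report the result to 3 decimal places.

Mean ȳ = (28 + 19 + 29 + 23 + 22 + 22 + 24 + 28 + 26 + 24 + 24)/11 = 24.4545
Numerator Σ_{t=1}^{8}(y_t−ȳ)(y_{t+3}−ȳ) = -16.1653
Denominator Σ(y_t−ȳ)² = 92.7273
r_3 = -16.1653 / 92.7273 = -0.174

-0.174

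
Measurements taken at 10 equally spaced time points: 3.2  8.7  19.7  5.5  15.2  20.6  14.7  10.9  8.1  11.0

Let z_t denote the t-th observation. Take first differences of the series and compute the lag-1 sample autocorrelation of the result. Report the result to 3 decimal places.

First differences Δz: 5.5, 11.0, -14.2, 9.7, 5.4, -5.9, -3.8, -2.8, 2.9
Mean of differences = 0.8667
Numerator Σ(Δz_t−Δz̄)(Δz_{t+1}−Δz̄) = -188.2111
Denominator Σ(Δz_t−Δz̄)² = 534.8800
r_1(Δz) = -188.2111 / 534.8800 = -0.352

-0.352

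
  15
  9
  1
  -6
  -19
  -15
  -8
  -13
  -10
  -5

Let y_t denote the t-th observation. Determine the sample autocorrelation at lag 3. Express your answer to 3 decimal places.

-0.111

Mean ȳ = (15 + 9 + 1 − 6 − 19 − 15 − 8 − 13 − 10 − 5)/10 = -5.1000
Σ(y_t−ȳ)(y_{t+3}−ȳ) = (-18.0900) + (-195.9900) + (-60.3900) + (2.6100) + (109.8100) + (48.5100) + (-0.2900) = -113.8300
Denominator Σ(y_t−ȳ)² = 1026.9000
r_3 = -113.8300 / 1026.9000 = -0.111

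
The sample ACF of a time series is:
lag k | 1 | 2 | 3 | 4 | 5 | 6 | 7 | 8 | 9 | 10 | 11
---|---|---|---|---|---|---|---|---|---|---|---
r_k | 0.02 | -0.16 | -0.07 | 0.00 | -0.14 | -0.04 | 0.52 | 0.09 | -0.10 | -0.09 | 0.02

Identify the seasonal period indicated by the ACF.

The largest autocorrelation is r_7 = 0.52; the remaining lags stay at or below 0.09.
The dominant spike at lag 7 indicates a seasonal period of 7.

7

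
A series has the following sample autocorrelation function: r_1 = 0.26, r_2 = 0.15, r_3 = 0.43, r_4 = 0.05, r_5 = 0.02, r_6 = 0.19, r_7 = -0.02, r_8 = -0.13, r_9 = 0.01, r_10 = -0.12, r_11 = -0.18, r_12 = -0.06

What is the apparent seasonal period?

The largest autocorrelation is r_3 = 0.43; the remaining lags stay at or below 0.26. The elevated value at lag 1 (0.26), dropping to 0.15 at lag 2, reflects decaying short-term dependence rather than seasonality.
The dominant spike at lag 3 indicates a seasonal period of 3.

3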